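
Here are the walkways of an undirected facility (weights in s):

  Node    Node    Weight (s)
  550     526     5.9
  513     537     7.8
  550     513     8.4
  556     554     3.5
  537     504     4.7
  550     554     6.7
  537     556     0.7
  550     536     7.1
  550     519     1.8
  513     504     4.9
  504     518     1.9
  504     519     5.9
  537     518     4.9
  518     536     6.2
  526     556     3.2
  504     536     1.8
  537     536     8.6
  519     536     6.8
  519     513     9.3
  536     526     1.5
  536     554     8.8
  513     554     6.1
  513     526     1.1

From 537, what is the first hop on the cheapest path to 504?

504

Enumerating some paths:
537 - 556 - 526 - 536 - 504: 0.7+3.2+1.5+1.8 = 7.2
537 - 504: 4.7 = 4.7
537 - 518 - 504: 4.9+1.9 = 6.8
The minimum is 4.7 s via 537 - 504.
So from 537 the first move is to 504.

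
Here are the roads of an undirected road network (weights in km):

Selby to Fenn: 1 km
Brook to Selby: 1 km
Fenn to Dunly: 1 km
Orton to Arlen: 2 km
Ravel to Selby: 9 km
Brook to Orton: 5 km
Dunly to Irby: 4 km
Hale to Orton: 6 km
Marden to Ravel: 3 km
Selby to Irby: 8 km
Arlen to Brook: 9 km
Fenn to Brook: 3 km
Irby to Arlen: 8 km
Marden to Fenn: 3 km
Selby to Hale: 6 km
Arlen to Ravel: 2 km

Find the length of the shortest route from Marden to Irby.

8 km

Settle nodes by increasing distance from Marden:
Marden: 0
Ravel: 3  (via Marden)
Fenn: 3  (via Marden)
Selby: 4  (via Fenn)
Dunly: 4  (via Fenn)
Brook: 5  (via Selby)
Arlen: 5  (via Ravel)
Orton: 7  (via Arlen)
Irby: 8  (via Dunly)
Shortest route: Marden–Fenn–Dunly–Irby = 8 km.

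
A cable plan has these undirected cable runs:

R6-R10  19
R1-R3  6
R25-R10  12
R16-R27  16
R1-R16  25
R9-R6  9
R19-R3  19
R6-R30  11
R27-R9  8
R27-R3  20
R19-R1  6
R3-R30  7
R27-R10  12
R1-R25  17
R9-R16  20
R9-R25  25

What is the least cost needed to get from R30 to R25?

Shortest distances from R30:
R30: 0
R3: 7  (via R30)
R6: 11  (via R30)
R1: 13  (via R3)
R19: 19  (via R1)
R9: 20  (via R6)
R27: 27  (via R3)
R10: 30  (via R6)
R25: 30  (via R1)
Shortest route: R30 → R3 → R1 → R25 = 30.

30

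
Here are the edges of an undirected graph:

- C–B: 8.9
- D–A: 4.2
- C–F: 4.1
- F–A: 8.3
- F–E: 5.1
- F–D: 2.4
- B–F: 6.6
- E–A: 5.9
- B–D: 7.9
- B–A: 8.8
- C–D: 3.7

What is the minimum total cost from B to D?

7.9

Enumerating some paths:
B → F → D: 6.6+2.4 = 9
B → D: 7.9 = 7.9
B → C → D: 8.9+3.7 = 12.6
B → A → D: 8.8+4.2 = 13
The minimum is 7.9 via B → D.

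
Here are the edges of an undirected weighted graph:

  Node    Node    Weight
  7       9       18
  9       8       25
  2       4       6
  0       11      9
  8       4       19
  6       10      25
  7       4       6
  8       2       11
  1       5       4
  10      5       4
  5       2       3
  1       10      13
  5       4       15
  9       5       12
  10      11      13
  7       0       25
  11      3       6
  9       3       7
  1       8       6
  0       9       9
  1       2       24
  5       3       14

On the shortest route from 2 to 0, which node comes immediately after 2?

5

Enumerating some paths:
2–5–9–0: 3+12+9 = 24
2–5–3–11–0: 3+14+6+9 = 32
2–5–3–9–0: 3+14+7+9 = 33
2–5–10–11–0: 3+4+13+9 = 29
Cheapest is 2–5–9–0 at 24.
So from 2 the first move is to 5.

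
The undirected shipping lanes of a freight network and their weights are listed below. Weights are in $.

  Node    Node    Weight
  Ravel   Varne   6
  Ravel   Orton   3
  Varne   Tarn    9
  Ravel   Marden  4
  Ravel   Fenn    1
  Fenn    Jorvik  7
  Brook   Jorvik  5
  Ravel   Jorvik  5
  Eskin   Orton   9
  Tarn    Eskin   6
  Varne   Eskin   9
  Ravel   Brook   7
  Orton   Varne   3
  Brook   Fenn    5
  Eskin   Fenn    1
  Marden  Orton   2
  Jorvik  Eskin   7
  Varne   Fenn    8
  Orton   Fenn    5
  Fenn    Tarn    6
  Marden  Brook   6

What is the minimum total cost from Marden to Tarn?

$11

Settle nodes by increasing distance from Marden:
Marden: 0
Orton: 2  (via Marden)
Ravel: 4  (via Marden)
Varne: 5  (via Orton)
Fenn: 5  (via Ravel)
Brook: 6  (via Marden)
Eskin: 6  (via Fenn)
Jorvik: 9  (via Ravel)
Tarn: 11  (via Fenn)
Shortest route: Marden–Ravel–Fenn–Tarn = $11.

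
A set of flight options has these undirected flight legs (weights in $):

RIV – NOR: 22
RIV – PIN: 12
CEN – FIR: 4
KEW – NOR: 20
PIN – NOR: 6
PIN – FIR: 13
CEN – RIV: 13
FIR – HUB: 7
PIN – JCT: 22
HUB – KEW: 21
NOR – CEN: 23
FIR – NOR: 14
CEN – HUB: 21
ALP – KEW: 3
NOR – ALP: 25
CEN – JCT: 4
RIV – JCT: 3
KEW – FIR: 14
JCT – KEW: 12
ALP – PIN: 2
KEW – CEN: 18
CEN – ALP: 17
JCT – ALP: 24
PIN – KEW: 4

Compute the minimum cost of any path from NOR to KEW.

Candidate routes:
NOR → PIN → KEW: 6+4 = 10
NOR → PIN → ALP → KEW: 6+2+3 = 11
The minimum is $10 via NOR → PIN → KEW.

$10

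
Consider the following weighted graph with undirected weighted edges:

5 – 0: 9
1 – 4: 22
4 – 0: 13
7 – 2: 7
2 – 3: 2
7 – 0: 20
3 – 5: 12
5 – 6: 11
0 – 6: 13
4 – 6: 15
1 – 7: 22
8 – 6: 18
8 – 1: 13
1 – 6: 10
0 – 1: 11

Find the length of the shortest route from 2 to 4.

Candidate routes:
2 → 3 → 5 → 6 → 4: 2+12+11+15 = 40
2 → 7 → 0 → 4: 7+20+13 = 40
2 → 3 → 5 → 0 → 4: 2+12+9+13 = 36
Cheapest is 2 → 3 → 5 → 0 → 4 at 36.

36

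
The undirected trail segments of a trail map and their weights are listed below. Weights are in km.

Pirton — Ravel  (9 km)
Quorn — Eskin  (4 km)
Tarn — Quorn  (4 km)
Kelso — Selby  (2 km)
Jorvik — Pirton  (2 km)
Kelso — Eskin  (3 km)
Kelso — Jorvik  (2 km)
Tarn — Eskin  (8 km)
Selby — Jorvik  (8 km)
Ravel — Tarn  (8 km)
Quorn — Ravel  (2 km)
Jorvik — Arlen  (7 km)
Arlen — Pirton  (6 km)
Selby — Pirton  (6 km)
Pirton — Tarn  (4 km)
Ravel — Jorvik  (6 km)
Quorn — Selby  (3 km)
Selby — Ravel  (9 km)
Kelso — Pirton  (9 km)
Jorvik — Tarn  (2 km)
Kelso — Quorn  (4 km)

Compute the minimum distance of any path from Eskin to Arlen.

12 km

Running Dijkstra from Eskin:
Eskin: 0
Kelso: 3  (via Eskin)
Quorn: 4  (via Eskin)
Jorvik: 5  (via Kelso)
Selby: 5  (via Kelso)
Ravel: 6  (via Quorn)
Pirton: 7  (via Jorvik)
Tarn: 7  (via Jorvik)
Arlen: 12  (via Jorvik)
Shortest route: Eskin–Kelso–Jorvik–Arlen = 12 km.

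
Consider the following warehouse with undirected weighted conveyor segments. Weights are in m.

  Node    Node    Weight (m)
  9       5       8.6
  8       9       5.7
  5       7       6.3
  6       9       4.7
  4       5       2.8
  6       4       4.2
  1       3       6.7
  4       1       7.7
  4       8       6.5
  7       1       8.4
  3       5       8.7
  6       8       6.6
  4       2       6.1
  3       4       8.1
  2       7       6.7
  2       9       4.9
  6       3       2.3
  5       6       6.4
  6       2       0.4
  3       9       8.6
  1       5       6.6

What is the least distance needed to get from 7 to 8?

Compare a few routes:
7 → 5 → 4 → 8: 6.3+2.8+6.5 = 15.6
7 → 2 → 6 → 8: 6.7+0.4+6.6 = 13.7
Cheapest is 7 → 2 → 6 → 8 at 13.7 m.

13.7 m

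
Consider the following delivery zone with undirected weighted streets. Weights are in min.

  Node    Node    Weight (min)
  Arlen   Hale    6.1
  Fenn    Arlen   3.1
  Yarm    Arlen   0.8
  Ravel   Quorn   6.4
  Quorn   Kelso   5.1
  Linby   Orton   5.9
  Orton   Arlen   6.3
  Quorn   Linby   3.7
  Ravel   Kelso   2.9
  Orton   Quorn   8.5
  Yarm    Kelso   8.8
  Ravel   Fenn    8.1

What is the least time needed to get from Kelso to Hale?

15.7 min

Shortest distances from Kelso:
Kelso: 0
Ravel: 2.9  (via Kelso)
Quorn: 5.1  (via Kelso)
Linby: 8.8  (via Quorn)
Yarm: 8.8  (via Kelso)
Arlen: 9.6  (via Yarm)
Fenn: 11  (via Ravel)
Orton: 13.6  (via Quorn)
Hale: 15.7  (via Arlen)
Shortest route: Kelso → Yarm → Arlen → Hale = 15.7 min.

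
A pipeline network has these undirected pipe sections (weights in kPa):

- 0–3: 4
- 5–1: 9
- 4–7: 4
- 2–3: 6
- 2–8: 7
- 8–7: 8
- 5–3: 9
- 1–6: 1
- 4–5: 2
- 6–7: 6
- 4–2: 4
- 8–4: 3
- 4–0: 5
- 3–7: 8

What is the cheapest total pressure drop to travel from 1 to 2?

15 kPa

Running Dijkstra from 1:
1: 0
6: 1  (via 1)
7: 7  (via 6)
5: 9  (via 1)
4: 11  (via 7)
8: 14  (via 4)
2: 15  (via 4)
Shortest route: 1 → 6 → 7 → 4 → 2 = 15 kPa.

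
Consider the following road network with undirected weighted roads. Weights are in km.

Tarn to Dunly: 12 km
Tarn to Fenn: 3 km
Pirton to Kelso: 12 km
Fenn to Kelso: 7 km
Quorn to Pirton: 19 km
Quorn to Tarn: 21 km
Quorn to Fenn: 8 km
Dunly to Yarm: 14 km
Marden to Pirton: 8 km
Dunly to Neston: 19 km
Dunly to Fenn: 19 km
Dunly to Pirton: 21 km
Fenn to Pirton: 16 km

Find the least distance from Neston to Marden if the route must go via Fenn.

58 km

Shortest Neston→Fenn: Neston–Dunly–Tarn–Fenn = 34
Best Fenn to Marden: Fenn–Pirton–Marden costing 24
Total via Fenn: 34 + 24 = 58 km.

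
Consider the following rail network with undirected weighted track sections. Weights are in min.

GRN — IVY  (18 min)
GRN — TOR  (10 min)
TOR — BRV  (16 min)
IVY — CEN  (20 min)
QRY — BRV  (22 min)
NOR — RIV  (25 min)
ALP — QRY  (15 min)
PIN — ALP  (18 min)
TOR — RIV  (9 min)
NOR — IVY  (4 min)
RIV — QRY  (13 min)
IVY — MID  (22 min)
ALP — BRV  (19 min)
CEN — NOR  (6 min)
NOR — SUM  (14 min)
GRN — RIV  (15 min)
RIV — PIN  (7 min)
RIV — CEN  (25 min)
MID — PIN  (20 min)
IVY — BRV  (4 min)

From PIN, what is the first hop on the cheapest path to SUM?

Compare a few routes:
PIN → RIV → CEN → NOR → SUM: 7+25+6+14 = 52
PIN → RIV → GRN → IVY → NOR → SUM: 7+15+18+4+14 = 58
PIN → RIV → TOR → BRV → IVY → NOR → SUM: 7+9+16+4+4+14 = 54
PIN → RIV → NOR → SUM: 7+25+14 = 46
Cheapest is PIN → RIV → NOR → SUM at 46 min.
So from PIN the first move is to RIV.

RIV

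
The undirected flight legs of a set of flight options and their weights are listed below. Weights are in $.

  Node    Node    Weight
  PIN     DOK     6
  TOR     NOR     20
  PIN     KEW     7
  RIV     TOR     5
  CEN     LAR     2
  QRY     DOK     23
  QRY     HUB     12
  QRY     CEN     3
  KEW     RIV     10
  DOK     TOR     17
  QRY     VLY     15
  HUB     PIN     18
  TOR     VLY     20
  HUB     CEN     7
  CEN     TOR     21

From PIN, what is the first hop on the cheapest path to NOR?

Enumerating some paths:
PIN - KEW - RIV - TOR - NOR: 7+10+5+20 = 42
PIN - DOK - TOR - NOR: 6+17+20 = 43
PIN - HUB - CEN - TOR - NOR: 18+7+21+20 = 66
The minimum is $42 via PIN - KEW - RIV - TOR - NOR.
So from PIN the first move is to KEW.

KEW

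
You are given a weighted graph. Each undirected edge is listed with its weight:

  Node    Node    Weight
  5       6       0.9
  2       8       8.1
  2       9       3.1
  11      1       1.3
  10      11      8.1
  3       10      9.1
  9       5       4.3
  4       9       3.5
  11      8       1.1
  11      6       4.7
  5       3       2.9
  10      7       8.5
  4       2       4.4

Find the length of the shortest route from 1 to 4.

14.7

Candidate routes:
1 - 11 - 8 - 2 - 4: 1.3+1.1+8.1+4.4 = 14.9
1 - 11 - 6 - 5 - 9 - 2 - 4: 1.3+4.7+0.9+4.3+3.1+4.4 = 18.7
1 - 11 - 8 - 2 - 9 - 4: 1.3+1.1+8.1+3.1+3.5 = 17.1
1 - 11 - 6 - 5 - 9 - 4: 1.3+4.7+0.9+4.3+3.5 = 14.7
The minimum is 14.7 via 1 - 11 - 6 - 5 - 9 - 4.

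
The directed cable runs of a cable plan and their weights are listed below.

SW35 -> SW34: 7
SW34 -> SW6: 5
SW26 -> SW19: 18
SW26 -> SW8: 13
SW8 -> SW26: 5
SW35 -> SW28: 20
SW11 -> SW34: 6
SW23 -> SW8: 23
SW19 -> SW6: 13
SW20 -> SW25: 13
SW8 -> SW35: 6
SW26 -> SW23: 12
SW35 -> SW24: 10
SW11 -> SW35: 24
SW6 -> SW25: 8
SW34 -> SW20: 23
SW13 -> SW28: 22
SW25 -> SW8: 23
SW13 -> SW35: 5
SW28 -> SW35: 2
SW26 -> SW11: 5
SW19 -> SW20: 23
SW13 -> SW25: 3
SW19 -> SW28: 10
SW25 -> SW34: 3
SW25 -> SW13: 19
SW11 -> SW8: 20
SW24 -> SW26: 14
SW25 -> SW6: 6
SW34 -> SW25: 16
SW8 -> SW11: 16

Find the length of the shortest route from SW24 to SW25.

38

Enumerating some paths:
SW24 - SW26 - SW11 - SW34 - SW25: 14+5+6+16 = 41
SW24 - SW26 - SW19 - SW6 - SW25: 14+18+13+8 = 53
SW24 - SW26 - SW11 - SW34 - SW6 - SW25: 14+5+6+5+8 = 38
The minimum is 38 via SW24 - SW26 - SW11 - SW34 - SW6 - SW25.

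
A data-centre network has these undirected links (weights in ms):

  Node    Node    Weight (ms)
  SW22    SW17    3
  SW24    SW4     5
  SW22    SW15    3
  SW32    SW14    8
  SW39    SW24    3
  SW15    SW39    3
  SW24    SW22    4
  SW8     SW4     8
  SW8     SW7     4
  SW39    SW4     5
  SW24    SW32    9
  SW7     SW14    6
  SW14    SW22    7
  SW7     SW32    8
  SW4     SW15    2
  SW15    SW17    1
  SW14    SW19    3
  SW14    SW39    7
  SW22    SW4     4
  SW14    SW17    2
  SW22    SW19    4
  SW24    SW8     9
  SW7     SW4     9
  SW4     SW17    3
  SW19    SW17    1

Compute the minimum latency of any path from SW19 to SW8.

12 ms

Candidate routes:
SW19 → SW17 → SW4 → SW8: 1+3+8 = 12
SW19 → SW14 → SW17 → SW4 → SW8: 3+2+3+8 = 16
SW19 → SW14 → SW7 → SW8: 3+6+4 = 13
SW19 → SW17 → SW14 → SW7 → SW8: 1+2+6+4 = 13
Cheapest is SW19 → SW17 → SW4 → SW8 at 12 ms.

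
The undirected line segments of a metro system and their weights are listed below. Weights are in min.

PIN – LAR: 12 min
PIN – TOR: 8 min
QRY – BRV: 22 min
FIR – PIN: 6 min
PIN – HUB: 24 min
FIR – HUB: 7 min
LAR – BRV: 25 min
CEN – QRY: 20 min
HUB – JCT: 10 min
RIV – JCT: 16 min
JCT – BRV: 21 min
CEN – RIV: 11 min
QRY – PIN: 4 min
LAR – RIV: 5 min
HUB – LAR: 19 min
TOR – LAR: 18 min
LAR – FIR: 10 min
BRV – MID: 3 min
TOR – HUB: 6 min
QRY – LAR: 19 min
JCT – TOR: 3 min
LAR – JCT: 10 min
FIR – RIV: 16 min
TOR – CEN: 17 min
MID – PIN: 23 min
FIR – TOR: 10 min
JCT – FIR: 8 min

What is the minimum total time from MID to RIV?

33 min

Running Dijkstra from MID:
MID: 0
BRV: 3  (via MID)
PIN: 23  (via MID)
JCT: 24  (via BRV)
QRY: 25  (via BRV)
TOR: 27  (via JCT)
LAR: 28  (via BRV)
FIR: 29  (via PIN)
RIV: 33  (via LAR)
Shortest route: MID–BRV–LAR–RIV = 33 min.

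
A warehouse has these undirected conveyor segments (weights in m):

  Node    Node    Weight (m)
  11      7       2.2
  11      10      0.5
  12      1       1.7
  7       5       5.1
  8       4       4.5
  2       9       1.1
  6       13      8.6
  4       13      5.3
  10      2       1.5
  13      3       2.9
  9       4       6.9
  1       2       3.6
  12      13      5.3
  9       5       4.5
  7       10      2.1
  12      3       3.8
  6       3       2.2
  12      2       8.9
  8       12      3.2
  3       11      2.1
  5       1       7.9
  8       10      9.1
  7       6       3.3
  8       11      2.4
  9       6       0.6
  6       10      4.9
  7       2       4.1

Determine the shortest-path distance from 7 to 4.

Compare a few routes:
7 → 11 → 8 → 4: 2.2+2.4+4.5 = 9.1
7 → 6 → 9 → 4: 3.3+0.6+6.9 = 10.8
7 → 10 → 2 → 9 → 4: 2.1+1.5+1.1+6.9 = 11.6
7 → 10 → 11 → 8 → 4: 2.1+0.5+2.4+4.5 = 9.5
Cheapest is 7 → 11 → 8 → 4 at 9.1 m.

9.1 m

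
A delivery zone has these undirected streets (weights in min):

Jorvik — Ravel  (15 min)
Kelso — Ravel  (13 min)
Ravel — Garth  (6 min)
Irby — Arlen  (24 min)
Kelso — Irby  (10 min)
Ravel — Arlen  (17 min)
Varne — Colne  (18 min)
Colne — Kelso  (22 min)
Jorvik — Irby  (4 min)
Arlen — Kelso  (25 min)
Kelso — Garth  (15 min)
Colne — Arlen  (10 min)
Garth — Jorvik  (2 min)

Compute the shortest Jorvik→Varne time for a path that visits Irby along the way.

Best Jorvik to Irby: Jorvik → Irby costing 4
Shortest Irby→Varne: Irby → Kelso → Colne → Varne = 50
Total via Irby: 4 + 50 = 54 min.

54 min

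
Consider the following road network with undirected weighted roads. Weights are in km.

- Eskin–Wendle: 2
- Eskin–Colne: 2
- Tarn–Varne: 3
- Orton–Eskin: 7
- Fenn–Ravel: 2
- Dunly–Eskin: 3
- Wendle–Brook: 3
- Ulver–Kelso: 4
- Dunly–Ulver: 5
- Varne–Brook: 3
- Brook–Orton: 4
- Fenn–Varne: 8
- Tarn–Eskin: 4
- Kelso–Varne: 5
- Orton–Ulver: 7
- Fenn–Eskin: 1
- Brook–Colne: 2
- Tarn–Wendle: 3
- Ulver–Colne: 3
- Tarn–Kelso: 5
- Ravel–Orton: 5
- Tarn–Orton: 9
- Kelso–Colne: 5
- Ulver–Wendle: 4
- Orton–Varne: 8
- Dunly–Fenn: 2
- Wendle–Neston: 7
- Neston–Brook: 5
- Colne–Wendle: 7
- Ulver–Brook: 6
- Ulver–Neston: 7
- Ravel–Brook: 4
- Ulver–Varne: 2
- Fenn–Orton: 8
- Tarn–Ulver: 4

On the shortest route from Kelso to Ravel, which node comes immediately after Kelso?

Colne

Compare a few routes:
Kelso–Colne–Eskin–Fenn–Ravel: 5+2+1+2 = 10
Kelso–Colne–Brook–Ravel: 5+2+4 = 11
Kelso–Tarn–Eskin–Fenn–Ravel: 5+4+1+2 = 12
Cheapest is Kelso–Colne–Eskin–Fenn–Ravel at 10 km.
So from Kelso the first move is to Colne.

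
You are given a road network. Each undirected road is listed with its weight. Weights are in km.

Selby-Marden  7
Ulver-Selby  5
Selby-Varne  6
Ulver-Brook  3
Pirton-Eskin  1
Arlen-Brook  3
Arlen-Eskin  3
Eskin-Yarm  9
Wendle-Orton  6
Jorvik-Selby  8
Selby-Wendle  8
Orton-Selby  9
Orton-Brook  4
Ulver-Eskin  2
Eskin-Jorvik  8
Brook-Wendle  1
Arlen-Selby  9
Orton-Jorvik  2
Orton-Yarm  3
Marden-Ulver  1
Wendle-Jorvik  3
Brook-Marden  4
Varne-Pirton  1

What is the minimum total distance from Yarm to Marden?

Enumerating some paths:
Yarm–Orton–Jorvik–Wendle–Brook–Marden: 3+2+3+1+4 = 13
Yarm–Eskin–Ulver–Marden: 9+2+1 = 12
Yarm–Orton–Jorvik–Wendle–Brook–Ulver–Marden: 3+2+3+1+3+1 = 13
Yarm–Orton–Brook–Marden: 3+4+4 = 11
Cheapest is Yarm–Orton–Brook–Marden at 11 km.

11 km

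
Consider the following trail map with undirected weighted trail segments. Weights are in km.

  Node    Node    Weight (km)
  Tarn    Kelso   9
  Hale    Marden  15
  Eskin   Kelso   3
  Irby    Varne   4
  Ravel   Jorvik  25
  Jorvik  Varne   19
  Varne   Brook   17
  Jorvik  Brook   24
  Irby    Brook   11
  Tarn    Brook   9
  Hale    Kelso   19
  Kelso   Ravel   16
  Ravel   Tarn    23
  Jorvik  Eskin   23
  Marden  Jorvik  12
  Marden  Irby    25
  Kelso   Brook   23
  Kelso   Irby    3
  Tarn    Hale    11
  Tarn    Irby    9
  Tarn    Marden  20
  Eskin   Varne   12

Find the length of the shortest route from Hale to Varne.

24 km

Enumerating some paths:
Hale → Kelso → Irby → Varne: 19+3+4 = 26
Hale → Tarn → Kelso → Irby → Varne: 11+9+3+4 = 27
Hale → Tarn → Irby → Varne: 11+9+4 = 24
Cheapest is Hale → Tarn → Irby → Varne at 24 km.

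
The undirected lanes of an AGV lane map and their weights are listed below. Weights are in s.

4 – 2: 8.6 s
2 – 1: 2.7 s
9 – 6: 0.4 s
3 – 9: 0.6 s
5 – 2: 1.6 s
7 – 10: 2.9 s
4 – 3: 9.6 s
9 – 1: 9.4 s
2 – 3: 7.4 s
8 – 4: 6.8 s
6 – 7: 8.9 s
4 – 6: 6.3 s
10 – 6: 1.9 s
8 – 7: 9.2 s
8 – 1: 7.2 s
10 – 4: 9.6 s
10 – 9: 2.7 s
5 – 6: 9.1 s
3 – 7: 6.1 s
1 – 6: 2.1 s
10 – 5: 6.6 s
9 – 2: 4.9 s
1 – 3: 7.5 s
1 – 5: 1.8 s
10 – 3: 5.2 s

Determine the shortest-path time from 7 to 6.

4.8 s

Running Dijkstra from 7:
7: 0
10: 2.9  (via 7)
6: 4.8  (via 10)
Shortest route: 7–10–6 = 4.8 s.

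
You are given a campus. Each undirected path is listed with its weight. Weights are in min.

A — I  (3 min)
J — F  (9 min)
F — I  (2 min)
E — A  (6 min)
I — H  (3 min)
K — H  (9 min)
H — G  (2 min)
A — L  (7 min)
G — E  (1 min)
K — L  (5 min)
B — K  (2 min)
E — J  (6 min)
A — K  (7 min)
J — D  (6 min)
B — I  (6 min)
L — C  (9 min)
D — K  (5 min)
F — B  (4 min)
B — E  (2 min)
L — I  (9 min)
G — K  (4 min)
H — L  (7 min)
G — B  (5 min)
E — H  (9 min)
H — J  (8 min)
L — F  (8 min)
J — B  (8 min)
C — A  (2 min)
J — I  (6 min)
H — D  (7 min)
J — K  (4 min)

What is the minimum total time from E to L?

Shortest distances from E:
E: 0
G: 1  (via E)
B: 2  (via E)
H: 3  (via G)
K: 4  (via B)
A: 6  (via E)
F: 6  (via B)
I: 6  (via H)
J: 6  (via E)
C: 8  (via A)
D: 9  (via K)
L: 9  (via K)
Shortest route: E → B → K → L = 9 min.

9 min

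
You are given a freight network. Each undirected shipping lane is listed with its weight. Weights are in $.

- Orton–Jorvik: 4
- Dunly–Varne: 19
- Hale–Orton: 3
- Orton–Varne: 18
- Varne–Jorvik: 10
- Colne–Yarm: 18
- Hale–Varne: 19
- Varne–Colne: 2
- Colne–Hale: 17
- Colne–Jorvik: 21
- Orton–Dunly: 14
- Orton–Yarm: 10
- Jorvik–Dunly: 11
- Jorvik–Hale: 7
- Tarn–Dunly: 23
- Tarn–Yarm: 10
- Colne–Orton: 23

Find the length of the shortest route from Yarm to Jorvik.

$14

Candidate routes:
Yarm → Orton → Jorvik: 10+4 = 14
Yarm → Colne → Varne → Jorvik: 18+2+10 = 30
Yarm → Orton → Dunly → Jorvik: 10+14+11 = 35
Yarm → Orton → Hale → Jorvik: 10+3+7 = 20
The minimum is $14 via Yarm → Orton → Jorvik.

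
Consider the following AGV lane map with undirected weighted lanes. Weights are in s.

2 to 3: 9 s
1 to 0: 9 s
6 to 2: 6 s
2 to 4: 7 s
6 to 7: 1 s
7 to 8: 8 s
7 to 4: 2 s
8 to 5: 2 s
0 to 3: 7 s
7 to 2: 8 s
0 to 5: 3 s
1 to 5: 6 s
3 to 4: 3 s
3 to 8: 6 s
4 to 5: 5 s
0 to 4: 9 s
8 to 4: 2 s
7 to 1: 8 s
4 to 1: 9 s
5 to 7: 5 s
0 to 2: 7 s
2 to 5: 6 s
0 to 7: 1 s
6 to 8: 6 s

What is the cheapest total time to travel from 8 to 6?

5 s

Settle nodes by increasing distance from 8:
8: 0
4: 2  (via 8)
5: 2  (via 8)
7: 4  (via 4)
0: 5  (via 5)
3: 5  (via 4)
6: 5  (via 7)
Shortest route: 8 → 4 → 7 → 6 = 5 s.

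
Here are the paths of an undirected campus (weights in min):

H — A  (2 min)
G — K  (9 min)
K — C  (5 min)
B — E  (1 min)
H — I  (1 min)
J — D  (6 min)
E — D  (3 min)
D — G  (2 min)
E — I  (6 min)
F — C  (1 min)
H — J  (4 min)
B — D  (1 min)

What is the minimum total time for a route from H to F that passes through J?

Best H to J: H → J costing 4
Best J to F: J → D → G → K → C → F costing 23
Total via J: 4 + 23 = 27 min.

27 min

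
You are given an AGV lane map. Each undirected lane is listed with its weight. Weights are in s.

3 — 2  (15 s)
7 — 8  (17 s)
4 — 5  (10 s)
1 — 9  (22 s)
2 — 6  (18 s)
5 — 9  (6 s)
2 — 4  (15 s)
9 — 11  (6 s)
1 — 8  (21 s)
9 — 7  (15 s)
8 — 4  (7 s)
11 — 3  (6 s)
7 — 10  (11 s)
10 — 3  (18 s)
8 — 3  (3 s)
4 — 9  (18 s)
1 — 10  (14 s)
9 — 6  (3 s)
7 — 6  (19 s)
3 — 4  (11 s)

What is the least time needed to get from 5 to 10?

Enumerating some paths:
5–9–11–3–10: 6+6+6+18 = 36
5–9–7–10: 6+15+11 = 32
The minimum is 32 s via 5–9–7–10.

32 s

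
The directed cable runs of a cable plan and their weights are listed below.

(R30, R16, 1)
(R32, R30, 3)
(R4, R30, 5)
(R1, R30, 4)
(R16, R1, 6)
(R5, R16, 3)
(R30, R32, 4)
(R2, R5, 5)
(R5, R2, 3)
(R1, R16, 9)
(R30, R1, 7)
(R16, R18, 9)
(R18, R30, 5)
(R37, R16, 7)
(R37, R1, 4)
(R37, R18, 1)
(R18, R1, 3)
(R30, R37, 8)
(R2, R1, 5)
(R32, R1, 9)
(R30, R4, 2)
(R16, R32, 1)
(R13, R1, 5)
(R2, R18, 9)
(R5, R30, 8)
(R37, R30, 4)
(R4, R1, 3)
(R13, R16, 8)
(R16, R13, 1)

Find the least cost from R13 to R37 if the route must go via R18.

Best R13 to R18: R13 → R16 → R18 costing 17
Shortest R18→R37: R18 → R30 → R37 = 13
Total via R18: 17 + 13 = 30.

30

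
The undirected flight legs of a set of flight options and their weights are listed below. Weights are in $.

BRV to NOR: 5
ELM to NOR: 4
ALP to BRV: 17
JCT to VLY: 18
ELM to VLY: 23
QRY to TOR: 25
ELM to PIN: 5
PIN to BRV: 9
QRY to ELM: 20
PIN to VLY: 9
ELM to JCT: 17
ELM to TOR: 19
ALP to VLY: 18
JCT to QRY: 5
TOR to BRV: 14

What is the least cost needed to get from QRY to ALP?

$41

Compare a few routes:
QRY–JCT–VLY–ALP: 5+18+18 = 41
QRY–ELM–NOR–BRV–ALP: 20+4+5+17 = 46
QRY–JCT–ELM–NOR–BRV–ALP: 5+17+4+5+17 = 48
Cheapest is QRY–JCT–VLY–ALP at $41.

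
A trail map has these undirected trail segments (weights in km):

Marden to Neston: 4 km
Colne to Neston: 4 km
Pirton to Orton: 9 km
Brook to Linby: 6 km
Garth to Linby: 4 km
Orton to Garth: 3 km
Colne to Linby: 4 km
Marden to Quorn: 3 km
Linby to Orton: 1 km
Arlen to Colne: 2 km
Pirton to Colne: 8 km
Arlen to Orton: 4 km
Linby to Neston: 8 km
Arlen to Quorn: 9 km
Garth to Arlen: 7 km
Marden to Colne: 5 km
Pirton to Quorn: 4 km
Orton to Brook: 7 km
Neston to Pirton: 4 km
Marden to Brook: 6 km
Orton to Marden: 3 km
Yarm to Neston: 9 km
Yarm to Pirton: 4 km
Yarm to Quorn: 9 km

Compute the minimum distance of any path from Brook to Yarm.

Candidate routes:
Brook - Marden - Quorn - Pirton - Yarm: 6+3+4+4 = 17
Brook - Marden - Quorn - Yarm: 6+3+9 = 18
The minimum is 17 km via Brook - Marden - Quorn - Pirton - Yarm.

17 km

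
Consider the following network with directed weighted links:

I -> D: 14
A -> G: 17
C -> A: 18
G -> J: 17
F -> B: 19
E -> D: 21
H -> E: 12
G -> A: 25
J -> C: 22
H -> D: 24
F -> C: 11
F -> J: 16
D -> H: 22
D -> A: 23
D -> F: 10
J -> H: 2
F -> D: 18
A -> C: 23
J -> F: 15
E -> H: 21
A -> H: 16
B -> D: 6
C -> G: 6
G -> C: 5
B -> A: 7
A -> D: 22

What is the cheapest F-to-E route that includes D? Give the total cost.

52

Shortest F→D: F → D = 18
Best D to E: D → H → E costing 34
Total via D: 18 + 34 = 52.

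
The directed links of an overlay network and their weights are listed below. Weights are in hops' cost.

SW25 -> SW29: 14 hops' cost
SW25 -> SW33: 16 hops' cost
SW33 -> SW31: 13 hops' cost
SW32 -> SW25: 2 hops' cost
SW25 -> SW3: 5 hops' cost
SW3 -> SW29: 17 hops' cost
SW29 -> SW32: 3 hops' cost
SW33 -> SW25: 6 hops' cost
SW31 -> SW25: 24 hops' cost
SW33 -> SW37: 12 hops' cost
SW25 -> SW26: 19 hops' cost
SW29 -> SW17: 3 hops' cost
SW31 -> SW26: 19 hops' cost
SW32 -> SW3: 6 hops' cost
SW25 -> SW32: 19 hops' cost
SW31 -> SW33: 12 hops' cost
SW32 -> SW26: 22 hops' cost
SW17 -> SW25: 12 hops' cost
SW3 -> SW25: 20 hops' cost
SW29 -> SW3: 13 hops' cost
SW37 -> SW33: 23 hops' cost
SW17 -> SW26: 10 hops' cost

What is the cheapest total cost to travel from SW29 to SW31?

Compare a few routes:
SW29–SW32–SW25–SW33–SW31: 3+2+16+13 = 34
SW29–SW32–SW3–SW25–SW33–SW31: 3+6+20+16+13 = 58
SW29–SW17–SW25–SW33–SW31: 3+12+16+13 = 44
The minimum is 34 hops' cost via SW29–SW32–SW25–SW33–SW31.

34 hops' cost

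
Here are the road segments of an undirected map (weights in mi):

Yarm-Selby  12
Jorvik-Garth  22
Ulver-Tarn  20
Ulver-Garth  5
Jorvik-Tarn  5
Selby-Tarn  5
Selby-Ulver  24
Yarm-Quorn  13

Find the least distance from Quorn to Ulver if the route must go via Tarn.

50 mi

Shortest Quorn→Tarn: Quorn–Yarm–Selby–Tarn = 30
Shortest Tarn→Ulver: Tarn–Ulver = 20
Total via Tarn: 30 + 20 = 50 mi.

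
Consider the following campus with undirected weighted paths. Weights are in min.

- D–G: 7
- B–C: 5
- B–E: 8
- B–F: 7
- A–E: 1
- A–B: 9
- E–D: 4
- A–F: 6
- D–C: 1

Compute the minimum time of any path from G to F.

Running Dijkstra from G:
G: 0
D: 7  (via G)
C: 8  (via D)
E: 11  (via D)
A: 12  (via E)
B: 13  (via C)
F: 18  (via A)
Shortest route: G–D–E–A–F = 18 min.

18 min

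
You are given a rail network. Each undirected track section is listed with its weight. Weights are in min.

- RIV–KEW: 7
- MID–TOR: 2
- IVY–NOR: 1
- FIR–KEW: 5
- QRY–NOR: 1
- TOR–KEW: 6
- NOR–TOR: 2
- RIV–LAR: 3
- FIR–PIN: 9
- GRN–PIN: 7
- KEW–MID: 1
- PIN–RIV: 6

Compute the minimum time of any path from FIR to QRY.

Settle nodes by increasing distance from FIR:
FIR: 0
KEW: 5  (via FIR)
MID: 6  (via KEW)
TOR: 8  (via MID)
PIN: 9  (via FIR)
NOR: 10  (via TOR)
IVY: 11  (via NOR)
QRY: 11  (via NOR)
Shortest route: FIR → KEW → MID → TOR → NOR → QRY = 11 min.

11 min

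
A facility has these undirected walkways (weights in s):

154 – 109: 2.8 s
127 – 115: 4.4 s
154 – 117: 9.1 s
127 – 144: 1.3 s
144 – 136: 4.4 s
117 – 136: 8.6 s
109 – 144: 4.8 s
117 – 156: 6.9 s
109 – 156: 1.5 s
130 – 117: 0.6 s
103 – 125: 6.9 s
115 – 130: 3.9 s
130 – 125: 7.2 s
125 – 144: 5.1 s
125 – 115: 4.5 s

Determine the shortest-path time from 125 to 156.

Settle nodes by increasing distance from 125:
125: 0
115: 4.5  (via 125)
144: 5.1  (via 125)
127: 6.4  (via 144)
103: 6.9  (via 125)
130: 7.2  (via 125)
117: 7.8  (via 130)
136: 9.5  (via 144)
109: 9.9  (via 144)
156: 11.4  (via 109)
Shortest route: 125–144–109–156 = 11.4 s.

11.4 s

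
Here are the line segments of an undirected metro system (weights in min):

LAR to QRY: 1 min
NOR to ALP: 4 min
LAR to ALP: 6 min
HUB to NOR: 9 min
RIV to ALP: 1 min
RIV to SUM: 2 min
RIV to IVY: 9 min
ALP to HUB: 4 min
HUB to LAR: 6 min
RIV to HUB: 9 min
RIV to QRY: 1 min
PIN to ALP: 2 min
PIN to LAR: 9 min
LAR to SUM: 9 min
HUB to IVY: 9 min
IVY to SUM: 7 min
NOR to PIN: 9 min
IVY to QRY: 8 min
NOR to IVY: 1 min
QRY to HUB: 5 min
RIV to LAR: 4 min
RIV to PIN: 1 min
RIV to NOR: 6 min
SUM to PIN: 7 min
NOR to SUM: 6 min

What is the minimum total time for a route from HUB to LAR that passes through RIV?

Shortest HUB→RIV: HUB → ALP → RIV = 5
Best RIV to LAR: RIV → QRY → LAR costing 2
Total via RIV: 5 + 2 = 7 min.

7 min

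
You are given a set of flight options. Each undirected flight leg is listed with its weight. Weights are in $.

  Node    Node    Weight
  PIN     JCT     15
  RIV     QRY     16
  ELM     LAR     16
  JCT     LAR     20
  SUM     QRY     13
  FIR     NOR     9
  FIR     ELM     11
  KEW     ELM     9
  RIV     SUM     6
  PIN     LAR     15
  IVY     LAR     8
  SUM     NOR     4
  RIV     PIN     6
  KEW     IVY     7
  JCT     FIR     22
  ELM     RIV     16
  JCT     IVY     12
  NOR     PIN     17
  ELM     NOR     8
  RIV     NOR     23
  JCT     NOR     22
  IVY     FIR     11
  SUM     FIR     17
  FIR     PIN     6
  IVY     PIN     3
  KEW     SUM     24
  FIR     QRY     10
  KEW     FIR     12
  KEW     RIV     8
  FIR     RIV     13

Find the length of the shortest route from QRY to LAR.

$27

Enumerating some paths:
QRY - FIR - PIN - LAR: 10+6+15 = 31
QRY - FIR - IVY - LAR: 10+11+8 = 29
QRY - FIR - PIN - IVY - LAR: 10+6+3+8 = 27
Cheapest is QRY - FIR - PIN - IVY - LAR at $27.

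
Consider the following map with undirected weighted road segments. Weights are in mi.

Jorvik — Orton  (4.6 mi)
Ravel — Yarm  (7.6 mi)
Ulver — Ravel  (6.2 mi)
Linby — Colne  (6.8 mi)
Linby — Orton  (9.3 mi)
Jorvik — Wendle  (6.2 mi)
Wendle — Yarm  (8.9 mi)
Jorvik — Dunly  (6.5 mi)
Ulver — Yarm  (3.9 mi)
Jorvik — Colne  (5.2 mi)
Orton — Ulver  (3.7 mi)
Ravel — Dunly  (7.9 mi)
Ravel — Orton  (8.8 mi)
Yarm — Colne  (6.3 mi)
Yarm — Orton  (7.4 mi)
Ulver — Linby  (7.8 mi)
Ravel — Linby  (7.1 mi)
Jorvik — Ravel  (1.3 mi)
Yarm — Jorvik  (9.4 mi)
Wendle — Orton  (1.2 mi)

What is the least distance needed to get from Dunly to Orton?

11.1 mi

Running Dijkstra from Dunly:
Dunly: 0
Jorvik: 6.5  (via Dunly)
Ravel: 7.8  (via Jorvik)
Orton: 11.1  (via Jorvik)
Shortest route: Dunly → Jorvik → Orton = 11.1 mi.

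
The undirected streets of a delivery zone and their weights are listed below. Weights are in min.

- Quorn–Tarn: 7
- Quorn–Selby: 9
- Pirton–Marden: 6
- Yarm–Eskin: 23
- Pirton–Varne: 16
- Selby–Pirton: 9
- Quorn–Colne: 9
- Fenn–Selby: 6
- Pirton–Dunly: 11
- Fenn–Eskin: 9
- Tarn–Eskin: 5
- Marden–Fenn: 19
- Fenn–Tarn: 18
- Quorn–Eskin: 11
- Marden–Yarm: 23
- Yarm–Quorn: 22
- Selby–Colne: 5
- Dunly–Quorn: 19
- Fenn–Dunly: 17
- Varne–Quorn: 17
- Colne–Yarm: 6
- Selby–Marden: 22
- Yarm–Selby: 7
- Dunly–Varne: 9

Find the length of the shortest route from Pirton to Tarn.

25 min

Compare a few routes:
Pirton–Selby–Quorn–Tarn: 9+9+7 = 25
Pirton–Selby–Fenn–Eskin–Tarn: 9+6+9+5 = 29
Cheapest is Pirton–Selby–Quorn–Tarn at 25 min.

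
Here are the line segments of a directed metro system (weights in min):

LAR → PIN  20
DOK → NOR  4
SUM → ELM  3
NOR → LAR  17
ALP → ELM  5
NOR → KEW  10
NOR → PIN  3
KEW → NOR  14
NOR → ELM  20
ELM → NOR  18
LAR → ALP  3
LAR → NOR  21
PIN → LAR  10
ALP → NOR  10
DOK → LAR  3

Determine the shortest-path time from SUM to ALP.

Running Dijkstra from SUM:
SUM: 0
ELM: 3  (via SUM)
NOR: 21  (via ELM)
PIN: 24  (via NOR)
KEW: 31  (via NOR)
LAR: 34  (via PIN)
ALP: 37  (via LAR)
Shortest route: SUM–ELM–NOR–PIN–LAR–ALP = 37 min.

37 min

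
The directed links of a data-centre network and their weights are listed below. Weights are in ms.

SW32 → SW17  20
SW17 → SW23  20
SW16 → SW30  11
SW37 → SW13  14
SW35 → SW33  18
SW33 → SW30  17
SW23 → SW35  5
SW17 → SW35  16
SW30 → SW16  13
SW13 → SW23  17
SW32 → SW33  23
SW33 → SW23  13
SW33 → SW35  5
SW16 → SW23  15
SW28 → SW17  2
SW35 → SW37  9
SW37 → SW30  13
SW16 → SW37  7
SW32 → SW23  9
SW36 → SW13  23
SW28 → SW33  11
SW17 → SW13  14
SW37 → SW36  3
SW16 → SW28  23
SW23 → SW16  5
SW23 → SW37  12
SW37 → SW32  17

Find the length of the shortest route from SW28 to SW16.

Compare a few routes:
SW28–SW17–SW23–SW16: 2+20+5 = 27
SW28–SW33–SW23–SW16: 11+13+5 = 29
SW28–SW17–SW13–SW23–SW16: 2+14+17+5 = 38
Cheapest is SW28–SW17–SW23–SW16 at 27 ms.

27 ms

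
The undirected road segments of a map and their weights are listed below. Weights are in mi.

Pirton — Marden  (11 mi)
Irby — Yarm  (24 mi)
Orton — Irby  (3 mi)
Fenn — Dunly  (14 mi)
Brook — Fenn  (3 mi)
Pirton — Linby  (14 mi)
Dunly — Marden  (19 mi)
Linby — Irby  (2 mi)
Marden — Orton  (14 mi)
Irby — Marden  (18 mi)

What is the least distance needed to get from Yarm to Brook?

Shortest distances from Yarm:
Yarm: 0
Irby: 24  (via Yarm)
Linby: 26  (via Irby)
Orton: 27  (via Irby)
Pirton: 40  (via Linby)
Marden: 41  (via Orton)
Dunly: 60  (via Marden)
Fenn: 74  (via Dunly)
Brook: 77  (via Fenn)
Shortest route: Yarm → Irby → Orton → Marden → Dunly → Fenn → Brook = 77 mi.

77 mi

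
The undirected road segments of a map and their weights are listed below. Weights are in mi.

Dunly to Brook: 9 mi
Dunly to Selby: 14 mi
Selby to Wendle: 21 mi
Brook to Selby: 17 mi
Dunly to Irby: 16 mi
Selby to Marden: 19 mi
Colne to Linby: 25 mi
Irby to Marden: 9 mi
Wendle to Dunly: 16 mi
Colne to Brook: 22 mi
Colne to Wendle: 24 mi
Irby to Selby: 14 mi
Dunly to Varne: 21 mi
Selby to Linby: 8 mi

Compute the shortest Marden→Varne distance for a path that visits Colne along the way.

Best Marden to Colne: Marden–Selby–Linby–Colne costing 52
Best Colne to Varne: Colne–Brook–Dunly–Varne costing 52
Total via Colne: 52 + 52 = 104 mi.

104 mi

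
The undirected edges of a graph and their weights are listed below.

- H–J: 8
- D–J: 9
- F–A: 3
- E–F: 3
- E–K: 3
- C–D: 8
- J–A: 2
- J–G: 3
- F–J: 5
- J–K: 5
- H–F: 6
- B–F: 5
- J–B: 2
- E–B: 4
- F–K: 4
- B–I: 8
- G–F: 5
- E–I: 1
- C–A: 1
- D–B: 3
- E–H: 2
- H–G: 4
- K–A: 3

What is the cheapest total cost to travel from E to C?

Settle nodes by increasing distance from E:
E: 0
I: 1  (via E)
H: 2  (via E)
F: 3  (via E)
K: 3  (via E)
B: 4  (via E)
A: 6  (via F)
G: 6  (via H)
J: 6  (via B)
C: 7  (via A)
Shortest route: E–F–A–C = 7.

7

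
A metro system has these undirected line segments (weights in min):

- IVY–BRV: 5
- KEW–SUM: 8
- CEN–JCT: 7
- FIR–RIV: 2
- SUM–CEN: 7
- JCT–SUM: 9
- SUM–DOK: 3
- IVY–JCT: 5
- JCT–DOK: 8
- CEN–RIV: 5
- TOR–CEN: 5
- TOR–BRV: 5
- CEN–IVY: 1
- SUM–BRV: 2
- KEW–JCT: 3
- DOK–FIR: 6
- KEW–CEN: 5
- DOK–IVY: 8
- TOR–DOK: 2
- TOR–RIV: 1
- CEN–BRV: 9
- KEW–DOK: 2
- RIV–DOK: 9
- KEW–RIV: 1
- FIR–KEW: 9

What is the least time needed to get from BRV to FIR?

8 min

Settle nodes by increasing distance from BRV:
BRV: 0
SUM: 2  (via BRV)
IVY: 5  (via BRV)
DOK: 5  (via SUM)
TOR: 5  (via BRV)
CEN: 6  (via IVY)
RIV: 6  (via TOR)
KEW: 7  (via DOK)
FIR: 8  (via RIV)
Shortest route: BRV–TOR–RIV–FIR = 8 min.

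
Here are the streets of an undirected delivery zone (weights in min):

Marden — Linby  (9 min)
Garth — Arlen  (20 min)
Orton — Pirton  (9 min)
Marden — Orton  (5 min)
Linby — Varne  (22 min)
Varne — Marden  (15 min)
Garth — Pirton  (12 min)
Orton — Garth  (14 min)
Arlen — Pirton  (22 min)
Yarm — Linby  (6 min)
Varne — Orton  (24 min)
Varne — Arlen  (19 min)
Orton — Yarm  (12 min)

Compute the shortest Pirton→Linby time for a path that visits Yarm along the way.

27 min

Best Pirton to Yarm: Pirton–Orton–Yarm costing 21
Best Yarm to Linby: Yarm–Linby costing 6
Total via Yarm: 21 + 6 = 27 min.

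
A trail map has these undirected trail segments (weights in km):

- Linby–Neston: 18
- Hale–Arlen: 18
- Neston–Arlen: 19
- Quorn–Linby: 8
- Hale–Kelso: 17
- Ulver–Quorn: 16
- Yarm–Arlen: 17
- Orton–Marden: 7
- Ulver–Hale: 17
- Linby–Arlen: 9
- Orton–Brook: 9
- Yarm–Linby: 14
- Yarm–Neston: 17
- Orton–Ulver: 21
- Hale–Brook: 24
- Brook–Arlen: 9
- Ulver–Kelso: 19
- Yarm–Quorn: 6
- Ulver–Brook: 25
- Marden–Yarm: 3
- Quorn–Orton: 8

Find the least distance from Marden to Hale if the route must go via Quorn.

Shortest Marden→Quorn: Marden–Yarm–Quorn = 9
Best Quorn to Hale: Quorn–Ulver–Hale costing 33
Total via Quorn: 9 + 33 = 42 km.

42 km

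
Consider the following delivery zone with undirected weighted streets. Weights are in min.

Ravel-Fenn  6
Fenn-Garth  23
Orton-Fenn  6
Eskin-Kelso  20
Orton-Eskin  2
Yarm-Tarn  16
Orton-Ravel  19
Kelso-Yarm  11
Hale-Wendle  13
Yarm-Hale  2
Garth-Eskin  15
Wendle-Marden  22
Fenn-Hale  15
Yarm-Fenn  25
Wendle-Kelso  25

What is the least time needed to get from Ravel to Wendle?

Running Dijkstra from Ravel:
Ravel: 0
Fenn: 6  (via Ravel)
Orton: 12  (via Fenn)
Eskin: 14  (via Orton)
Hale: 21  (via Fenn)
Yarm: 23  (via Hale)
Garth: 29  (via Fenn)
Kelso: 34  (via Eskin)
Wendle: 34  (via Hale)
Shortest route: Ravel → Fenn → Hale → Wendle = 34 min.

34 min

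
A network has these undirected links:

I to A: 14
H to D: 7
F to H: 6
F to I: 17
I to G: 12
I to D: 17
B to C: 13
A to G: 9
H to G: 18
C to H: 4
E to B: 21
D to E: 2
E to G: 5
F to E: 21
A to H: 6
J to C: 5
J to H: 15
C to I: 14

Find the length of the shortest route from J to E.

Settle nodes by increasing distance from J:
J: 0
C: 5  (via J)
H: 9  (via C)
A: 15  (via H)
F: 15  (via H)
D: 16  (via H)
B: 18  (via C)
E: 18  (via D)
Shortest route: J → C → H → D → E = 18.

18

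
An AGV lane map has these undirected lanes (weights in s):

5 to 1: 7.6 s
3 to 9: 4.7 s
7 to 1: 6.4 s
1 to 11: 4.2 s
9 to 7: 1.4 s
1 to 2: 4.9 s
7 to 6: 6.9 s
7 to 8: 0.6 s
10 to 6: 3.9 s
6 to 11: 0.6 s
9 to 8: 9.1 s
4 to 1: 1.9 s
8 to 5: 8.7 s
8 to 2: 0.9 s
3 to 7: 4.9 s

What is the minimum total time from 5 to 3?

Compare a few routes:
5 - 8 - 7 - 3: 8.7+0.6+4.9 = 14.2
5 - 8 - 7 - 9 - 3: 8.7+0.6+1.4+4.7 = 15.4
The minimum is 14.2 s via 5 - 8 - 7 - 3.

14.2 s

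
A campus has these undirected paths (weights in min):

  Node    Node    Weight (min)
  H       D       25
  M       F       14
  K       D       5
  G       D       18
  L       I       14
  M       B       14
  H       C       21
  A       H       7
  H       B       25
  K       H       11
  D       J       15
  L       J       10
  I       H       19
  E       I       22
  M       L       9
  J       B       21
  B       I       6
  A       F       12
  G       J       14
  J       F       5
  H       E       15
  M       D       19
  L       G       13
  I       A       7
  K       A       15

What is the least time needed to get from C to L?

49 min

Shortest distances from C:
C: 0
H: 21  (via C)
A: 28  (via H)
K: 32  (via H)
I: 35  (via A)
E: 36  (via H)
D: 37  (via K)
F: 40  (via A)
B: 41  (via I)
J: 45  (via F)
L: 49  (via I)
Shortest route: C → H → A → I → L = 49 min.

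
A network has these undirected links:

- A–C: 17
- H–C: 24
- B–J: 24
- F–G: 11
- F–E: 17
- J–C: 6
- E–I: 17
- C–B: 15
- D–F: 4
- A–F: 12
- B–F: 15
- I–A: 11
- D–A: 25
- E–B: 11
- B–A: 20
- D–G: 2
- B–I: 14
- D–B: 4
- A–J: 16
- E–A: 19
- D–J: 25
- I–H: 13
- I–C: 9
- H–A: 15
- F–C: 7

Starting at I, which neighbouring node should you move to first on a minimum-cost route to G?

B

Enumerating some paths:
I → C → F → D → G: 9+7+4+2 = 22
I → B → D → G: 14+4+2 = 20
The minimum is 20 via I → B → D → G.
So from I the first move is to B.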